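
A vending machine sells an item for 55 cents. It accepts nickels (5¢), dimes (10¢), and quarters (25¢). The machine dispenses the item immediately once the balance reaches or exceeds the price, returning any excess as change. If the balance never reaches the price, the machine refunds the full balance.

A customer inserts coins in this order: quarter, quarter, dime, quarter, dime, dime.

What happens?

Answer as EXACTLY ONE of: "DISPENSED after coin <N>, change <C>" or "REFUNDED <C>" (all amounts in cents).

Price: 55¢
Coin 1 (quarter, 25¢): balance = 25¢
Coin 2 (quarter, 25¢): balance = 50¢
Coin 3 (dime, 10¢): balance = 60¢
  → balance >= price → DISPENSE, change = 60 - 55 = 5¢

Answer: DISPENSED after coin 3, change 5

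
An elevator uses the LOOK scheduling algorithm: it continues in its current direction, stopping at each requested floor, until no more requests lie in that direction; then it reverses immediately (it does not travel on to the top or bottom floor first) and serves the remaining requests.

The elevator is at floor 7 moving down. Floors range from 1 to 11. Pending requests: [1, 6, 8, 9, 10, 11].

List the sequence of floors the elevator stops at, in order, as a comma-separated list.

Answer: 6, 1, 8, 9, 10, 11

Derivation:
Current: 7, moving DOWN
Serve below first (descending): [6, 1]
Then reverse, serve above (ascending): [8, 9, 10, 11]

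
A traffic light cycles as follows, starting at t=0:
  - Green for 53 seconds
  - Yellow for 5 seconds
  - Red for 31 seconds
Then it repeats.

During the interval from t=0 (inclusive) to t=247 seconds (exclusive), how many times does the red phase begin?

Cycle = 53+5+31 = 89s
red phase starts at t = k*89 + 58 for k=0,1,2,...
Need k*89+58 < 247 → k < 2.124
k ∈ {0, ..., 2} → 3 starts

Answer: 3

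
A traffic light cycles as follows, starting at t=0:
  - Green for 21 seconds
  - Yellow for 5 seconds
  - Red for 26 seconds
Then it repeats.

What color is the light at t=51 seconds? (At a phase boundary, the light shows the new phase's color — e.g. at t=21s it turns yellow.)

Answer: red

Derivation:
Cycle length = 21 + 5 + 26 = 52s
t = 51, phase_t = 51 mod 52 = 51
51 >= 26 → RED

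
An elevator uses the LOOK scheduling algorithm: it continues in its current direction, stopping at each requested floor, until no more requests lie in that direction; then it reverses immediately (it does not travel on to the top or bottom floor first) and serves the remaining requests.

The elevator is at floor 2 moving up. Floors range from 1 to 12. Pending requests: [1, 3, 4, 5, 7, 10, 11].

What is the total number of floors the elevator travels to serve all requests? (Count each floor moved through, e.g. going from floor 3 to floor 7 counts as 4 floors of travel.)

Start at floor 2 moving up, LOOK stop order: [3, 4, 5, 7, 10, 11, 1]
  2 → 3: |3-2| = 1, total = 1
  3 → 4: |4-3| = 1, total = 2
  4 → 5: |5-4| = 1, total = 3
  5 → 7: |7-5| = 2, total = 5
  7 → 10: |10-7| = 3, total = 8
  10 → 11: |11-10| = 1, total = 9
  11 → 1: |1-11| = 10, total = 19

Answer: 19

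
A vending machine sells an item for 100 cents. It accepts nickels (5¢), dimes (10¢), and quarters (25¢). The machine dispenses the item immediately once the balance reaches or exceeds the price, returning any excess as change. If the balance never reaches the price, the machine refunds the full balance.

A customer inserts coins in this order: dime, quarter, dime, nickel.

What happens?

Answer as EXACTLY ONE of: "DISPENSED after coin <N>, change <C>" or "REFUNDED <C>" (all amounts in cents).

Price: 100¢
Coin 1 (dime, 10¢): balance = 10¢
Coin 2 (quarter, 25¢): balance = 35¢
Coin 3 (dime, 10¢): balance = 45¢
Coin 4 (nickel, 5¢): balance = 50¢
All coins inserted, balance 50¢ < price 100¢ → REFUND 50¢

Answer: REFUNDED 50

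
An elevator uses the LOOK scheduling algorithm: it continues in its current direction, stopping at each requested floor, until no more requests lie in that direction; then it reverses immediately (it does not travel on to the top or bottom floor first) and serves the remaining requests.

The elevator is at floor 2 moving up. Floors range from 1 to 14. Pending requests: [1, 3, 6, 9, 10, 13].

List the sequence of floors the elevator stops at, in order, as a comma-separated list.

Current: 2, moving UP
Serve above first (ascending): [3, 6, 9, 10, 13]
Then reverse, serve below (descending): [1]

Answer: 3, 6, 9, 10, 13, 1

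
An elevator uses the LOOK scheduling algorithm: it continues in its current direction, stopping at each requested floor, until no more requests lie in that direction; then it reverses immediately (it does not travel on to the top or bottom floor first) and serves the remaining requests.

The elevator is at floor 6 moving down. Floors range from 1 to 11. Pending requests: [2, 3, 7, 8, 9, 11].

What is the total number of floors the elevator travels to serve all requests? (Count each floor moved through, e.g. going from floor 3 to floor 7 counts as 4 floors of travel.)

Answer: 13

Derivation:
Start at floor 6 moving down, LOOK stop order: [3, 2, 7, 8, 9, 11]
  6 → 3: |3-6| = 3, total = 3
  3 → 2: |2-3| = 1, total = 4
  2 → 7: |7-2| = 5, total = 9
  7 → 8: |8-7| = 1, total = 10
  8 → 9: |9-8| = 1, total = 11
  9 → 11: |11-9| = 2, total = 13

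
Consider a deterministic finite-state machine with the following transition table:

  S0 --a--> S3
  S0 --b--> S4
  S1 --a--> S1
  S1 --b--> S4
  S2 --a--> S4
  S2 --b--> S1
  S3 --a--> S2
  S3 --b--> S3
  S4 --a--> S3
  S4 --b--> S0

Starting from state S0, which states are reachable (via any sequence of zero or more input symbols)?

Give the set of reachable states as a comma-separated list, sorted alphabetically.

Answer: S0, S1, S2, S3, S4

Derivation:
BFS from S0:
  visit S0: S0--a-->S3 (new), S0--b-->S4 (new)
  visit S3: S3--a-->S2 (new), S3--b-->S3 (seen)
  visit S4: S4--a-->S3 (seen), S4--b-->S0 (seen)
  visit S2: S2--a-->S4 (seen), S2--b-->S1 (new)
  visit S1: S1--a-->S1 (seen), S1--b-->S4 (seen)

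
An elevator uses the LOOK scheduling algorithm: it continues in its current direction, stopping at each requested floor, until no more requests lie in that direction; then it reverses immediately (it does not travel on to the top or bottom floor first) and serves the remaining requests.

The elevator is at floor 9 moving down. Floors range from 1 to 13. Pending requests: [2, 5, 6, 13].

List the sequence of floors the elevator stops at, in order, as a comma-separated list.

Answer: 6, 5, 2, 13

Derivation:
Current: 9, moving DOWN
Serve below first (descending): [6, 5, 2]
Then reverse, serve above (ascending): [13]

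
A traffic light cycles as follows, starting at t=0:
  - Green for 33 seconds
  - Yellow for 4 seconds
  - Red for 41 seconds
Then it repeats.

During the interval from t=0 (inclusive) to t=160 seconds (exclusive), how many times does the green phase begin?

Cycle = 33+4+41 = 78s
green phase starts at t = k*78 + 0 for k=0,1,2,...
Need k*78+0 < 160 → k < 2.051
k ∈ {0, ..., 2} → 3 starts

Answer: 3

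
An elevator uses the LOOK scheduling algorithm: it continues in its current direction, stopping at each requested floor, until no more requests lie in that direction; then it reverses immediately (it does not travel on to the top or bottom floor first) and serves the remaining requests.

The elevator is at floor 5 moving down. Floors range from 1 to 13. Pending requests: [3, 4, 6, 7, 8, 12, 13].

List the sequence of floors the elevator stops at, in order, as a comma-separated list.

Current: 5, moving DOWN
Serve below first (descending): [4, 3]
Then reverse, serve above (ascending): [6, 7, 8, 12, 13]

Answer: 4, 3, 6, 7, 8, 12, 13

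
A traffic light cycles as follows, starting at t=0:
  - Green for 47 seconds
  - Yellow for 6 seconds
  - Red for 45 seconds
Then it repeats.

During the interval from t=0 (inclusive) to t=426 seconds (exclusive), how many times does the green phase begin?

Cycle = 47+6+45 = 98s
green phase starts at t = k*98 + 0 for k=0,1,2,...
Need k*98+0 < 426 → k < 4.347
k ∈ {0, ..., 4} → 5 starts

Answer: 5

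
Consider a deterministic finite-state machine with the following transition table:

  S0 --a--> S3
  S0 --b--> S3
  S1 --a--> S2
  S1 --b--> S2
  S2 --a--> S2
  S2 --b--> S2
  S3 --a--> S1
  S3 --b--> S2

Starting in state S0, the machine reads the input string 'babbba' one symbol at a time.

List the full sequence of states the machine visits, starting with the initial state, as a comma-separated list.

Answer: S0, S3, S1, S2, S2, S2, S2

Derivation:
Start: S0
  read 'b': S0 --b--> S3
  read 'a': S3 --a--> S1
  read 'b': S1 --b--> S2
  read 'b': S2 --b--> S2
  read 'b': S2 --b--> S2
  read 'a': S2 --a--> S2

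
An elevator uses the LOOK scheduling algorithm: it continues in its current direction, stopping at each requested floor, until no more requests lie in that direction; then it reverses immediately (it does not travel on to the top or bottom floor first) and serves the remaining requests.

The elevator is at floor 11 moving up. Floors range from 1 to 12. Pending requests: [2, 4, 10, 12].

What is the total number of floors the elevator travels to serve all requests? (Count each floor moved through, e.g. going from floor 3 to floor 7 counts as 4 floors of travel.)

Answer: 11

Derivation:
Start at floor 11 moving up, LOOK stop order: [12, 10, 4, 2]
  11 → 12: |12-11| = 1, total = 1
  12 → 10: |10-12| = 2, total = 3
  10 → 4: |4-10| = 6, total = 9
  4 → 2: |2-4| = 2, total = 11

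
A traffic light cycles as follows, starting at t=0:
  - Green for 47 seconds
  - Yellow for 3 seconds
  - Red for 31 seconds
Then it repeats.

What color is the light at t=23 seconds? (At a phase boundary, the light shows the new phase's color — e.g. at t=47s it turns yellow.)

Answer: green

Derivation:
Cycle length = 47 + 3 + 31 = 81s
t = 23, phase_t = 23 mod 81 = 23
23 < 47 (green end) → GREEN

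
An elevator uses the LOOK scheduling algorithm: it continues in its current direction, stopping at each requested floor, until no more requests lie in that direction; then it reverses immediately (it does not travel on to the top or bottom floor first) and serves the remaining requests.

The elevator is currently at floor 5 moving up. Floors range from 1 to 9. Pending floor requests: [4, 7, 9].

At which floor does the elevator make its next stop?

Answer: 7

Derivation:
Current floor: 5, direction: up
Requests above: [7, 9]
Requests below: [4]
Moving up and requests lie above → nearest above is min([7, 9]) = 7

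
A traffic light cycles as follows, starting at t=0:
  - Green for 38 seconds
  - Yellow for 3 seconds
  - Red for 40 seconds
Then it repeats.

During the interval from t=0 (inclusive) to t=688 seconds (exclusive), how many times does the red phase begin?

Answer: 8

Derivation:
Cycle = 38+3+40 = 81s
red phase starts at t = k*81 + 41 for k=0,1,2,...
Need k*81+41 < 688 → k < 7.988
k ∈ {0, ..., 7} → 8 starts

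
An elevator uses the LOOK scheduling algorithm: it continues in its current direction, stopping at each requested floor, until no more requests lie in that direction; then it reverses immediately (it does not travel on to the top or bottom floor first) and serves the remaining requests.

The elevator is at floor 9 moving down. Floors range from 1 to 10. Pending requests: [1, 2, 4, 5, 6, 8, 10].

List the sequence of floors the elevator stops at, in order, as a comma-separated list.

Answer: 8, 6, 5, 4, 2, 1, 10

Derivation:
Current: 9, moving DOWN
Serve below first (descending): [8, 6, 5, 4, 2, 1]
Then reverse, serve above (ascending): [10]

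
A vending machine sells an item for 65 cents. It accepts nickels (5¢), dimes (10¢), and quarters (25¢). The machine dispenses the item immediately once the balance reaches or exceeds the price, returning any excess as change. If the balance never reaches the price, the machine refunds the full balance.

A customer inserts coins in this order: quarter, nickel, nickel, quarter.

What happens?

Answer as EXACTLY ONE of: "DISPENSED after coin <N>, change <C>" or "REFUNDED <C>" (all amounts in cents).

Answer: REFUNDED 60

Derivation:
Price: 65¢
Coin 1 (quarter, 25¢): balance = 25¢
Coin 2 (nickel, 5¢): balance = 30¢
Coin 3 (nickel, 5¢): balance = 35¢
Coin 4 (quarter, 25¢): balance = 60¢
All coins inserted, balance 60¢ < price 65¢ → REFUND 60¢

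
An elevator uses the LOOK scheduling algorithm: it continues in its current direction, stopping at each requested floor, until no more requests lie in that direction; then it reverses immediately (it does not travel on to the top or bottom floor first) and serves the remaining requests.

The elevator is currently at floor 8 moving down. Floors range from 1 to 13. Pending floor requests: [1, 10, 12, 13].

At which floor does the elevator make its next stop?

Current floor: 8, direction: down
Requests above: [10, 12, 13]
Requests below: [1]
Moving down and requests lie below → nearest below is max([1]) = 1

Answer: 1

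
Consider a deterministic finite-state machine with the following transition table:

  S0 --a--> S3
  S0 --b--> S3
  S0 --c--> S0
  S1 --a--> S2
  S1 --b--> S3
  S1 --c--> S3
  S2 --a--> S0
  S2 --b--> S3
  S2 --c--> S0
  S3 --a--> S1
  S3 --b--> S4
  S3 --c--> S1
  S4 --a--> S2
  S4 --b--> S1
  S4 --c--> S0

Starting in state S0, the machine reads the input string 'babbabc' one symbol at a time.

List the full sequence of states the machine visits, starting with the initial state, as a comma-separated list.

Answer: S0, S3, S1, S3, S4, S2, S3, S1

Derivation:
Start: S0
  read 'b': S0 --b--> S3
  read 'a': S3 --a--> S1
  read 'b': S1 --b--> S3
  read 'b': S3 --b--> S4
  read 'a': S4 --a--> S2
  read 'b': S2 --b--> S3
  read 'c': S3 --c--> S1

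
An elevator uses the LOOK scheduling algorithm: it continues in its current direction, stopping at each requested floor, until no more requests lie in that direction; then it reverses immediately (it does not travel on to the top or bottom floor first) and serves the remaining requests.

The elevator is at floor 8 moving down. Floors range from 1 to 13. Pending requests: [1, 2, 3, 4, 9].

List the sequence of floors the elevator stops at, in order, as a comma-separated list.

Current: 8, moving DOWN
Serve below first (descending): [4, 3, 2, 1]
Then reverse, serve above (ascending): [9]

Answer: 4, 3, 2, 1, 9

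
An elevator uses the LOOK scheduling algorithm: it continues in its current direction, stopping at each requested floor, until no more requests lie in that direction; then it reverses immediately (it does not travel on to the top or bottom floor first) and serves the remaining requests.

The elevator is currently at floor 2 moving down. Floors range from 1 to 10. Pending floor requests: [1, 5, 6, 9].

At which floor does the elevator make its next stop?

Current floor: 2, direction: down
Requests above: [5, 6, 9]
Requests below: [1]
Moving down and requests lie below → nearest below is max([1]) = 1

Answer: 1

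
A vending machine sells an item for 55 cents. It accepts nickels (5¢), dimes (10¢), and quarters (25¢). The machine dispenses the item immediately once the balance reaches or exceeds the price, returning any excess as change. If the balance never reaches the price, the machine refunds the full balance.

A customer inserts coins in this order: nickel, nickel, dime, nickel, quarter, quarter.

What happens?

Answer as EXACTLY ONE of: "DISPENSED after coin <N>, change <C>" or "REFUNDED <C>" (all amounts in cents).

Answer: DISPENSED after coin 6, change 20

Derivation:
Price: 55¢
Coin 1 (nickel, 5¢): balance = 5¢
Coin 2 (nickel, 5¢): balance = 10¢
Coin 3 (dime, 10¢): balance = 20¢
Coin 4 (nickel, 5¢): balance = 25¢
Coin 5 (quarter, 25¢): balance = 50¢
Coin 6 (quarter, 25¢): balance = 75¢
  → balance >= price → DISPENSE, change = 75 - 55 = 20¢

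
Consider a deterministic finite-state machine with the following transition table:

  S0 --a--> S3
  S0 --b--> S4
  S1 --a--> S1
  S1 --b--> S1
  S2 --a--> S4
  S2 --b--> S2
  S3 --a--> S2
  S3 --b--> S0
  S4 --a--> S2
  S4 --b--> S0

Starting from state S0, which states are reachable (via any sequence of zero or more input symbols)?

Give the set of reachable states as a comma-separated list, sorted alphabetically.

BFS from S0:
  visit S0: S0--a-->S3 (new), S0--b-->S4 (new)
  visit S3: S3--a-->S2 (new), S3--b-->S0 (seen)
  visit S4: S4--a-->S2 (seen), S4--b-->S0 (seen)
  visit S2: S2--a-->S4 (seen), S2--b-->S2 (seen)

Answer: S0, S2, S3, S4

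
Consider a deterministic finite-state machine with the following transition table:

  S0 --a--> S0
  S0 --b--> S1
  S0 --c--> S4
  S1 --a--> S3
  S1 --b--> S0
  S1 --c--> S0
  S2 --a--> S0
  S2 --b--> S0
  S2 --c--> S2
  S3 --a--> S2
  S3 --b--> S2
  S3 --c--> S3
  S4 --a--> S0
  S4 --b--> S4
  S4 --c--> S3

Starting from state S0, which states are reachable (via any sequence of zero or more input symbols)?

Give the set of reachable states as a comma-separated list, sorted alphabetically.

Answer: S0, S1, S2, S3, S4

Derivation:
BFS from S0:
  visit S0: S0--a-->S0 (seen), S0--b-->S1 (new), S0--c-->S4 (new)
  visit S1: S1--a-->S3 (new), S1--b-->S0 (seen), S1--c-->S0 (seen)
  visit S4: S4--a-->S0 (seen), S4--b-->S4 (seen), S4--c-->S3 (seen)
  visit S3: S3--a-->S2 (new), S3--b-->S2 (seen), S3--c-->S3 (seen)
  visit S2: S2--a-->S0 (seen), S2--b-->S0 (seen), S2--c-->S2 (seen)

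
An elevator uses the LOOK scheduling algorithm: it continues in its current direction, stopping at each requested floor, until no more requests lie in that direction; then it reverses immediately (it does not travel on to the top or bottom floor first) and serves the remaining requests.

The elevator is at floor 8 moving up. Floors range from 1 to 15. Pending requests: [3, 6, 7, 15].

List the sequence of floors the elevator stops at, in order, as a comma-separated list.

Current: 8, moving UP
Serve above first (ascending): [15]
Then reverse, serve below (descending): [7, 6, 3]

Answer: 15, 7, 6, 3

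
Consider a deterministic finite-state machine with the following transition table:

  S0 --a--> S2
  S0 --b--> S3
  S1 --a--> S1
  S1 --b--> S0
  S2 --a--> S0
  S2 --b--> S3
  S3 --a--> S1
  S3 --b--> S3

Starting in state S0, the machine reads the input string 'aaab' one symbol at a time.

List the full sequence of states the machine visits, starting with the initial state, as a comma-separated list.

Start: S0
  read 'a': S0 --a--> S2
  read 'a': S2 --a--> S0
  read 'a': S0 --a--> S2
  read 'b': S2 --b--> S3

Answer: S0, S2, S0, S2, S3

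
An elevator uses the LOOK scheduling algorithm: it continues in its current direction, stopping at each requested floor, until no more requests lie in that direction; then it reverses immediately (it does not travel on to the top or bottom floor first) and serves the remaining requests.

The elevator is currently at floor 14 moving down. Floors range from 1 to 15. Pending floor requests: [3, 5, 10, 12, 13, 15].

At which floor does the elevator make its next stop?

Answer: 13

Derivation:
Current floor: 14, direction: down
Requests above: [15]
Requests below: [3, 5, 10, 12, 13]
Moving down and requests lie below → nearest below is max([3, 5, 10, 12, 13]) = 13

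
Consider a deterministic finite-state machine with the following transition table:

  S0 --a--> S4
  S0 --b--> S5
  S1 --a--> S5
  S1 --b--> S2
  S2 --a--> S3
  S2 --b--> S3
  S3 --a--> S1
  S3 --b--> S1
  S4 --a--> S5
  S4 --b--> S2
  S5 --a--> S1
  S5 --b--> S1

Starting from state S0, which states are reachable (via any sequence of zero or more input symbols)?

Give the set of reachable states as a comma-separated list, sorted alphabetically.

BFS from S0:
  visit S0: S0--a-->S4 (new), S0--b-->S5 (new)
  visit S4: S4--a-->S5 (seen), S4--b-->S2 (new)
  visit S5: S5--a-->S1 (new), S5--b-->S1 (seen)
  visit S2: S2--a-->S3 (new), S2--b-->S3 (seen)
  visit S1: S1--a-->S5 (seen), S1--b-->S2 (seen)
  visit S3: S3--a-->S1 (seen), S3--b-->S1 (seen)

Answer: S0, S1, S2, S3, S4, S5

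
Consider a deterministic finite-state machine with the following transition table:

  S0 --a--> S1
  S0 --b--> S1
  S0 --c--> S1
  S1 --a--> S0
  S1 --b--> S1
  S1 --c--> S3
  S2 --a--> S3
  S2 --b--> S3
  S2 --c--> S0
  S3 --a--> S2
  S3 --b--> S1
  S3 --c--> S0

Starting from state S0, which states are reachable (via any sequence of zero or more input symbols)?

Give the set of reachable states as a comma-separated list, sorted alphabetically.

Answer: S0, S1, S2, S3

Derivation:
BFS from S0:
  visit S0: S0--a-->S1 (new), S0--b-->S1 (seen), S0--c-->S1 (seen)
  visit S1: S1--a-->S0 (seen), S1--b-->S1 (seen), S1--c-->S3 (new)
  visit S3: S3--a-->S2 (new), S3--b-->S1 (seen), S3--c-->S0 (seen)
  visit S2: S2--a-->S3 (seen), S2--b-->S3 (seen), S2--c-->S0 (seen)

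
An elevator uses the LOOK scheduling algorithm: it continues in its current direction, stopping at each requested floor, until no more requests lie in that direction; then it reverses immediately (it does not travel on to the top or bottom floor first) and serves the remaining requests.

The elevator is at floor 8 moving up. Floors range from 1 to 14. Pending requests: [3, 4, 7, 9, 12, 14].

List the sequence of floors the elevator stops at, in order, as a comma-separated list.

Current: 8, moving UP
Serve above first (ascending): [9, 12, 14]
Then reverse, serve below (descending): [7, 4, 3]

Answer: 9, 12, 14, 7, 4, 3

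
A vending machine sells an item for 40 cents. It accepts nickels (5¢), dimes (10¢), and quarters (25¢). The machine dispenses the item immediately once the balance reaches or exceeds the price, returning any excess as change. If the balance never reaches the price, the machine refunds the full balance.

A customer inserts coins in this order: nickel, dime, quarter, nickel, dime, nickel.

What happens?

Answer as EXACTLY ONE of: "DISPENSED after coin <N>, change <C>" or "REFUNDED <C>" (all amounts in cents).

Answer: DISPENSED after coin 3, change 0

Derivation:
Price: 40¢
Coin 1 (nickel, 5¢): balance = 5¢
Coin 2 (dime, 10¢): balance = 15¢
Coin 3 (quarter, 25¢): balance = 40¢
  → balance >= price → DISPENSE, change = 40 - 40 = 0¢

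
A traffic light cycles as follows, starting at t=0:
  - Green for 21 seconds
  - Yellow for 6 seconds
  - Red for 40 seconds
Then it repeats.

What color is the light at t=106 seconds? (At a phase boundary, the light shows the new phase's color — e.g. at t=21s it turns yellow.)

Answer: red

Derivation:
Cycle length = 21 + 6 + 40 = 67s
t = 106, phase_t = 106 mod 67 = 39
39 >= 27 → RED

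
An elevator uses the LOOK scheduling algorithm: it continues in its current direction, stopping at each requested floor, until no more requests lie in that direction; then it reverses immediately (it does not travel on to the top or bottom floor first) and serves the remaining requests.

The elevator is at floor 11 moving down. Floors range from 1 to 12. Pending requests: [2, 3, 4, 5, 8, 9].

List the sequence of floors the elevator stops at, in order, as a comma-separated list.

Answer: 9, 8, 5, 4, 3, 2

Derivation:
Current: 11, moving DOWN
Serve below first (descending): [9, 8, 5, 4, 3, 2]
Then reverse, serve above (ascending): []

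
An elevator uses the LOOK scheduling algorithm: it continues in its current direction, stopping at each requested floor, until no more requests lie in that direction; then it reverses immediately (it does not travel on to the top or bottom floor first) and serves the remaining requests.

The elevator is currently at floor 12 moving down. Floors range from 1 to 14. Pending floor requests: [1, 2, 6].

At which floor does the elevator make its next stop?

Answer: 6

Derivation:
Current floor: 12, direction: down
Requests above: []
Requests below: [1, 2, 6]
Moving down and requests lie below → nearest below is max([1, 2, 6]) = 6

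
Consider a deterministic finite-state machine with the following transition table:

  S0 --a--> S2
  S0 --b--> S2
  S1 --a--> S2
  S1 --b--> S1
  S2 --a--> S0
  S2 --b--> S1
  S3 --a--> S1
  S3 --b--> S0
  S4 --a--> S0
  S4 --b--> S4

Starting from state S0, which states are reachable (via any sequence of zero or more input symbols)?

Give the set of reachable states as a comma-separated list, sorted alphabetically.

BFS from S0:
  visit S0: S0--a-->S2 (new), S0--b-->S2 (seen)
  visit S2: S2--a-->S0 (seen), S2--b-->S1 (new)
  visit S1: S1--a-->S2 (seen), S1--b-->S1 (seen)

Answer: S0, S1, S2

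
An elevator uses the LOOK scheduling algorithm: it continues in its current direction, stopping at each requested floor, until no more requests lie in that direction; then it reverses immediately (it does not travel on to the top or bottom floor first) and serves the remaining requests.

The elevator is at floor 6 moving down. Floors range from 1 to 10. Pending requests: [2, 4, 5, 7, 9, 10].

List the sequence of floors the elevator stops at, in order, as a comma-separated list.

Answer: 5, 4, 2, 7, 9, 10

Derivation:
Current: 6, moving DOWN
Serve below first (descending): [5, 4, 2]
Then reverse, serve above (ascending): [7, 9, 10]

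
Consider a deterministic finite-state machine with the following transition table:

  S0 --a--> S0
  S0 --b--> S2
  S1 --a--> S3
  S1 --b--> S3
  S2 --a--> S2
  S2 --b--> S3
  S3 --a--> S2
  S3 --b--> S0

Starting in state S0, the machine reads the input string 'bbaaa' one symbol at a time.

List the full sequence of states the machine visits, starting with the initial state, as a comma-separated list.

Answer: S0, S2, S3, S2, S2, S2

Derivation:
Start: S0
  read 'b': S0 --b--> S2
  read 'b': S2 --b--> S3
  read 'a': S3 --a--> S2
  read 'a': S2 --a--> S2
  read 'a': S2 --a--> S2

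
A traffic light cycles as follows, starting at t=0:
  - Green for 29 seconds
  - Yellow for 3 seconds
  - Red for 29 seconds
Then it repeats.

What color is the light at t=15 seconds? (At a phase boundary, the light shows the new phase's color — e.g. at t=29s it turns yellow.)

Answer: green

Derivation:
Cycle length = 29 + 3 + 29 = 61s
t = 15, phase_t = 15 mod 61 = 15
15 < 29 (green end) → GREEN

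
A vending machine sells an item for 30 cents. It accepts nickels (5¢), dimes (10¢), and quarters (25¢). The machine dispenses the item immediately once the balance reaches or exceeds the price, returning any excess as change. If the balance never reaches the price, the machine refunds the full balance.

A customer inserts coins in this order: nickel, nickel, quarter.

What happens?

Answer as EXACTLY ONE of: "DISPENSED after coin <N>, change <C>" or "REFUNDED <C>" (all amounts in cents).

Price: 30¢
Coin 1 (nickel, 5¢): balance = 5¢
Coin 2 (nickel, 5¢): balance = 10¢
Coin 3 (quarter, 25¢): balance = 35¢
  → balance >= price → DISPENSE, change = 35 - 30 = 5¢

Answer: DISPENSED after coin 3, change 5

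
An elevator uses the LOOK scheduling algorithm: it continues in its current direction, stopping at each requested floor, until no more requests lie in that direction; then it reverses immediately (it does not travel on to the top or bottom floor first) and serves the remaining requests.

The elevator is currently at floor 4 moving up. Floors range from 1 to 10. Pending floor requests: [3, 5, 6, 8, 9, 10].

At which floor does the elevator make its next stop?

Answer: 5

Derivation:
Current floor: 4, direction: up
Requests above: [5, 6, 8, 9, 10]
Requests below: [3]
Moving up and requests lie above → nearest above is min([5, 6, 8, 9, 10]) = 5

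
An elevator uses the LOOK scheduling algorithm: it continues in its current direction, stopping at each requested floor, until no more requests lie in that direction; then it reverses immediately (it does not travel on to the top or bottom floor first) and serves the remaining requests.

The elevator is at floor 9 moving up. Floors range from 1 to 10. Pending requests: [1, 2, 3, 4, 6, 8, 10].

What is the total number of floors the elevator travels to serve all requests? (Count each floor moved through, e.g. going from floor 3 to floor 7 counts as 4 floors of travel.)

Start at floor 9 moving up, LOOK stop order: [10, 8, 6, 4, 3, 2, 1]
  9 → 10: |10-9| = 1, total = 1
  10 → 8: |8-10| = 2, total = 3
  8 → 6: |6-8| = 2, total = 5
  6 → 4: |4-6| = 2, total = 7
  4 → 3: |3-4| = 1, total = 8
  3 → 2: |2-3| = 1, total = 9
  2 → 1: |1-2| = 1, total = 10

Answer: 10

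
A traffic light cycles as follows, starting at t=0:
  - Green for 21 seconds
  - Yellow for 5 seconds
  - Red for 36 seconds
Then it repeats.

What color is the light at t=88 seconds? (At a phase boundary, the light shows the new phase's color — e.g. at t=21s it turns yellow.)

Answer: red

Derivation:
Cycle length = 21 + 5 + 36 = 62s
t = 88, phase_t = 88 mod 62 = 26
26 >= 26 → RED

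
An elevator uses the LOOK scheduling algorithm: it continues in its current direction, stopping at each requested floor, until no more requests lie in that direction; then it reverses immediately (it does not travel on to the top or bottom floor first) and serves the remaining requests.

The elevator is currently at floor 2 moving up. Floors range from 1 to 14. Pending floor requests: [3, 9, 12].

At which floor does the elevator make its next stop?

Answer: 3

Derivation:
Current floor: 2, direction: up
Requests above: [3, 9, 12]
Requests below: []
Moving up and requests lie above → nearest above is min([3, 9, 12]) = 3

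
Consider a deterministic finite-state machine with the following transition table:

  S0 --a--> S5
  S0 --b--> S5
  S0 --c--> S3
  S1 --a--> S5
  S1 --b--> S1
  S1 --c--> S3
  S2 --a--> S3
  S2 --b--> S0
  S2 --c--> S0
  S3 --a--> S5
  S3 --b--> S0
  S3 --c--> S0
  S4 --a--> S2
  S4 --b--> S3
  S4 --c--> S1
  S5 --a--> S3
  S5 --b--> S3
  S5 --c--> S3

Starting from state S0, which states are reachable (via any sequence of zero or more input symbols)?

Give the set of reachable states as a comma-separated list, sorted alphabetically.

BFS from S0:
  visit S0: S0--a-->S5 (new), S0--b-->S5 (seen), S0--c-->S3 (new)
  visit S5: S5--a-->S3 (seen), S5--b-->S3 (seen), S5--c-->S3 (seen)
  visit S3: S3--a-->S5 (seen), S3--b-->S0 (seen), S3--c-->S0 (seen)

Answer: S0, S3, S5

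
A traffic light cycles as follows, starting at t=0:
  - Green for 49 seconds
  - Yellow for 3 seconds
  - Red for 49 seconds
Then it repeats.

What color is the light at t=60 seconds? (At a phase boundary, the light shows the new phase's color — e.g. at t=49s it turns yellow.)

Cycle length = 49 + 3 + 49 = 101s
t = 60, phase_t = 60 mod 101 = 60
60 >= 52 → RED

Answer: red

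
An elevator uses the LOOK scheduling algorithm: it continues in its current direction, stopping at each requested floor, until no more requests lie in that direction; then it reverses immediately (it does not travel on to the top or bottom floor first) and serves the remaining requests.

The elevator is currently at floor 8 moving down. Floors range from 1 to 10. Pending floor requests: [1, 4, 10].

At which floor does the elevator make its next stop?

Answer: 4

Derivation:
Current floor: 8, direction: down
Requests above: [10]
Requests below: [1, 4]
Moving down and requests lie below → nearest below is max([1, 4]) = 4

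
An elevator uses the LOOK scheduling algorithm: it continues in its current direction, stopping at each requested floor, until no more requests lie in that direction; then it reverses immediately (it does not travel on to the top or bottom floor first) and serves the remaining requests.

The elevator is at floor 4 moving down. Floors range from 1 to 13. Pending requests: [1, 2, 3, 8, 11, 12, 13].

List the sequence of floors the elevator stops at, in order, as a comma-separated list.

Current: 4, moving DOWN
Serve below first (descending): [3, 2, 1]
Then reverse, serve above (ascending): [8, 11, 12, 13]

Answer: 3, 2, 1, 8, 11, 12, 13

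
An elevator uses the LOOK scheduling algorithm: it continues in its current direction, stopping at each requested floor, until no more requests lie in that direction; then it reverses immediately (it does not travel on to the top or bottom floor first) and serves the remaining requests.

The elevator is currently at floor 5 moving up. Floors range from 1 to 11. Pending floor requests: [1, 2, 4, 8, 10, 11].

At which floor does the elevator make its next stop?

Answer: 8

Derivation:
Current floor: 5, direction: up
Requests above: [8, 10, 11]
Requests below: [1, 2, 4]
Moving up and requests lie above → nearest above is min([8, 10, 11]) = 8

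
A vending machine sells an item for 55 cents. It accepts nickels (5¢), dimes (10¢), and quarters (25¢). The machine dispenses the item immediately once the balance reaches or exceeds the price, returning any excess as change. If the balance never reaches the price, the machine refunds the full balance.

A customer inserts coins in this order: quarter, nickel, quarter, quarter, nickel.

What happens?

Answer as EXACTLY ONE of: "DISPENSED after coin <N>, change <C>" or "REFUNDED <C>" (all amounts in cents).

Price: 55¢
Coin 1 (quarter, 25¢): balance = 25¢
Coin 2 (nickel, 5¢): balance = 30¢
Coin 3 (quarter, 25¢): balance = 55¢
  → balance >= price → DISPENSE, change = 55 - 55 = 0¢

Answer: DISPENSED after coin 3, change 0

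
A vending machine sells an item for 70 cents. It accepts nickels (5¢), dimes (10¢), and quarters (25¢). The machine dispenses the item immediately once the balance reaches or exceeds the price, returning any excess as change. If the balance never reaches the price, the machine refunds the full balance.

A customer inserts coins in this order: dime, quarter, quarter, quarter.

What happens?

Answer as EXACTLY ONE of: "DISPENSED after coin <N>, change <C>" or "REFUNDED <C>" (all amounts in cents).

Answer: DISPENSED after coin 4, change 15

Derivation:
Price: 70¢
Coin 1 (dime, 10¢): balance = 10¢
Coin 2 (quarter, 25¢): balance = 35¢
Coin 3 (quarter, 25¢): balance = 60¢
Coin 4 (quarter, 25¢): balance = 85¢
  → balance >= price → DISPENSE, change = 85 - 70 = 15¢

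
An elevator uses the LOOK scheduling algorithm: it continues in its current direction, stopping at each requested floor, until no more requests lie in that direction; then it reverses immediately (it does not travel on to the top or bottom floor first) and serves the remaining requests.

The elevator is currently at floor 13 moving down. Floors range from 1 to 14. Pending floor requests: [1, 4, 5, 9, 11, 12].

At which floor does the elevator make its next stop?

Answer: 12

Derivation:
Current floor: 13, direction: down
Requests above: []
Requests below: [1, 4, 5, 9, 11, 12]
Moving down and requests lie below → nearest below is max([1, 4, 5, 9, 11, 12]) = 12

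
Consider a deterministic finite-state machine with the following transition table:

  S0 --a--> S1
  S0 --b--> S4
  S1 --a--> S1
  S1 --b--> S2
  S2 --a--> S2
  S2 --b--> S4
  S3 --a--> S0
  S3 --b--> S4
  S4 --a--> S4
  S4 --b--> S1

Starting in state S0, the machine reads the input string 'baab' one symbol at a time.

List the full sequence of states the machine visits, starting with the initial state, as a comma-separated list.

Answer: S0, S4, S4, S4, S1

Derivation:
Start: S0
  read 'b': S0 --b--> S4
  read 'a': S4 --a--> S4
  read 'a': S4 --a--> S4
  read 'b': S4 --b--> S1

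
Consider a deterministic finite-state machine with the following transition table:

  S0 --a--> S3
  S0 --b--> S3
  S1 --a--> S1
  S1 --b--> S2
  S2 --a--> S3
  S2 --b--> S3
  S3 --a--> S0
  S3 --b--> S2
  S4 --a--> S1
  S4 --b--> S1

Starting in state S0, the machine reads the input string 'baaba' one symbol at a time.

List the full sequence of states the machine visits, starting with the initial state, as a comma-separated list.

Start: S0
  read 'b': S0 --b--> S3
  read 'a': S3 --a--> S0
  read 'a': S0 --a--> S3
  read 'b': S3 --b--> S2
  read 'a': S2 --a--> S3

Answer: S0, S3, S0, S3, S2, S3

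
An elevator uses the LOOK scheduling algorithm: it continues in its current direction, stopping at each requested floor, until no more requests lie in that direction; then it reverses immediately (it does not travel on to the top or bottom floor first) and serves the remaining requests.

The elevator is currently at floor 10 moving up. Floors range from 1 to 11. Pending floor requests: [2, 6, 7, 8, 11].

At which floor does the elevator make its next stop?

Current floor: 10, direction: up
Requests above: [11]
Requests below: [2, 6, 7, 8]
Moving up and requests lie above → nearest above is min([11]) = 11

Answer: 11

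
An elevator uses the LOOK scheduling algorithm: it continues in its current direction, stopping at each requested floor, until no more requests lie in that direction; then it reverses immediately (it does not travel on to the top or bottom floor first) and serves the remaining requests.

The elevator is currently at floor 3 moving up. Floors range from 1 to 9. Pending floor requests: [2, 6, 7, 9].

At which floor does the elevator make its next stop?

Answer: 6

Derivation:
Current floor: 3, direction: up
Requests above: [6, 7, 9]
Requests below: [2]
Moving up and requests lie above → nearest above is min([6, 7, 9]) = 6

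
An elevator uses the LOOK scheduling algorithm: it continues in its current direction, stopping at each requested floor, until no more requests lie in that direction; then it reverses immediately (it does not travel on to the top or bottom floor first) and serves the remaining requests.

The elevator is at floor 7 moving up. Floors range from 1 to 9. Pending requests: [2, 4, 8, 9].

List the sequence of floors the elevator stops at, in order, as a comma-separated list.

Answer: 8, 9, 4, 2

Derivation:
Current: 7, moving UP
Serve above first (ascending): [8, 9]
Then reverse, serve below (descending): [4, 2]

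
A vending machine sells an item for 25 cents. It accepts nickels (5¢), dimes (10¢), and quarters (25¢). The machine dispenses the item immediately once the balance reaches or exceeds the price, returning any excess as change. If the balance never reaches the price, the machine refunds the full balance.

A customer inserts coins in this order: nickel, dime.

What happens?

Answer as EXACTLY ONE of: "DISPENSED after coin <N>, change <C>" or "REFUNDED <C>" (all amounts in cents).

Answer: REFUNDED 15

Derivation:
Price: 25¢
Coin 1 (nickel, 5¢): balance = 5¢
Coin 2 (dime, 10¢): balance = 15¢
All coins inserted, balance 15¢ < price 25¢ → REFUND 15¢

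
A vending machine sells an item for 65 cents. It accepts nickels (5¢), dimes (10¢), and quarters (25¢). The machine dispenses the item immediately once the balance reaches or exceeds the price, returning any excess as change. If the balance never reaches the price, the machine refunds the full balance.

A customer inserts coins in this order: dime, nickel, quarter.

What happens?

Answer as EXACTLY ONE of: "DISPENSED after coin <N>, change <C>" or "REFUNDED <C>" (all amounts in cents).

Price: 65¢
Coin 1 (dime, 10¢): balance = 10¢
Coin 2 (nickel, 5¢): balance = 15¢
Coin 3 (quarter, 25¢): balance = 40¢
All coins inserted, balance 40¢ < price 65¢ → REFUND 40¢

Answer: REFUNDED 40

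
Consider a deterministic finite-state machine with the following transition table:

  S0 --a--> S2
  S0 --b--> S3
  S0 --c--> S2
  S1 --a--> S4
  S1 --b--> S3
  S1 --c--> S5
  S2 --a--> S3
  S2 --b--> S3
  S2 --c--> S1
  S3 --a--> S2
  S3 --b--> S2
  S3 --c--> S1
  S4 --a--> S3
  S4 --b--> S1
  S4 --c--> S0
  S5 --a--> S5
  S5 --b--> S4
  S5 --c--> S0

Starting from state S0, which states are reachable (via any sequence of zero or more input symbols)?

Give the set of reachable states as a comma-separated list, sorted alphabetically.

Answer: S0, S1, S2, S3, S4, S5

Derivation:
BFS from S0:
  visit S0: S0--a-->S2 (new), S0--b-->S3 (new), S0--c-->S2 (seen)
  visit S2: S2--a-->S3 (seen), S2--b-->S3 (seen), S2--c-->S1 (new)
  visit S3: S3--a-->S2 (seen), S3--b-->S2 (seen), S3--c-->S1 (seen)
  visit S1: S1--a-->S4 (new), S1--b-->S3 (seen), S1--c-->S5 (new)
  visit S4: S4--a-->S3 (seen), S4--b-->S1 (seen), S4--c-->S0 (seen)
  visit S5: S5--a-->S5 (seen), S5--b-->S4 (seen), S5--c-->S0 (seen)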